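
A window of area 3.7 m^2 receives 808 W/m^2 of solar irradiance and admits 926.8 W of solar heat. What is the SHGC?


Rearrange Q = Area * SHGC * Irradiance:
  SHGC = Q / (Area * Irradiance)
  SHGC = 926.8 / (3.7 * 808) = 0.31

0.31


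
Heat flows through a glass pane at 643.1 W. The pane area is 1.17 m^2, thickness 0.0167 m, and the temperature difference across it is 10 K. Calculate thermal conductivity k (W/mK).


Fourier's law rearranged: k = Q * t / (A * dT)
  Numerator = 643.1 * 0.0167 = 10.73977
  Denominator = 1.17 * 10 = 11.7
  k = 10.73977 / 11.7 = 0.918 W/mK

0.918 W/mK


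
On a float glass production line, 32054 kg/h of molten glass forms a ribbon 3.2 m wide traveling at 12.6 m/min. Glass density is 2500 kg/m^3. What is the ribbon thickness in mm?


Ribbon cross-section from mass balance:
  Volume rate = throughput / density = 32054 / 2500 = 12.8216 m^3/h
  thickness = volume rate / (speed * 60 * width), i.e.
  thickness = throughput / (60 * speed * width * density) * 1000
  thickness = 32054 / (60 * 12.6 * 3.2 * 2500) * 1000 = 5.3 mm

5.3 mm


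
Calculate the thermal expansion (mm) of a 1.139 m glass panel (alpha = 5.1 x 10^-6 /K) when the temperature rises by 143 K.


Thermal expansion formula: dL = alpha * L0 * dT
  dL = (5.1 x 10^-6) * 1.139 * 143 = 0.00083067 m
Convert to mm: 0.00083067 * 1000 = 0.8307 mm

0.8307 mm


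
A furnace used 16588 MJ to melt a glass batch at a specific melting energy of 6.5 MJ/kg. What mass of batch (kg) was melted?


Rearrange E = m * s for m:
  m = E / s
  m = 16588 / 6.5 = 2552.0 kg

2552.0 kg


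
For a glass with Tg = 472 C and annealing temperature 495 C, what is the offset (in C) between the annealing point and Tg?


Offset = T_anneal - Tg:
  offset = 495 - 472 = 23 C

23 C


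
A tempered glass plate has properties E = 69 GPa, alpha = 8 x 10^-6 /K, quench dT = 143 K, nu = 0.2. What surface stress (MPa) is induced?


Tempering stress: sigma = E * alpha * dT / (1 - nu)
  E (MPa) = 69 * 1000 = 69000
  Numerator = 69000 * (8 x 10^-6) * 143 = 78.936
  Denominator = 1 - 0.2 = 0.8
  sigma = 78.936 / 0.8 = 98.7 MPa

98.7 MPa


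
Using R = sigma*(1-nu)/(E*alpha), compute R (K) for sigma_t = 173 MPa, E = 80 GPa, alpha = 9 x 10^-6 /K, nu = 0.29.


Thermal shock resistance: R = sigma * (1 - nu) / (E * alpha)
  Numerator = 173 * (1 - 0.29) = 122.83
  Denominator = 80 * 1000 * (9 x 10^-6) = 0.72
  R = 122.83 / 0.72 = 170.6 K

170.6 K


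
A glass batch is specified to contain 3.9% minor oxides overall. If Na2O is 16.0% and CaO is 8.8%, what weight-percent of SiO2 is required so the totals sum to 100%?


Known pieces sum to 100%:
  SiO2 = 100 - (others + Na2O + CaO)
  SiO2 = 100 - (3.9 + 16.0 + 8.8) = 71.3%

71.3%


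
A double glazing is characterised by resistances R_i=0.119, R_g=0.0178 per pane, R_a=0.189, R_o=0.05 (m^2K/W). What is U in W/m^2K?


Total thermal resistance (series):
  R_total = R_in + R_glass + R_air + R_glass + R_out
  R_total = 0.119 + 0.0178 + 0.189 + 0.0178 + 0.05 = 0.3936 m^2K/W
U-value = 1 / R_total = 1 / 0.3936 = 2.541 W/m^2K

2.541 W/m^2K


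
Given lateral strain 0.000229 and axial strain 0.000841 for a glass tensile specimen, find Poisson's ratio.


Poisson's ratio: nu = lateral strain / axial strain
  nu = 0.000229 / 0.000841 = 0.2723

0.2723


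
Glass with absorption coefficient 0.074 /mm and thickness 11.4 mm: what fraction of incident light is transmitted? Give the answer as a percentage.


Beer-Lambert law: T = exp(-alpha * thickness)
  exponent = -0.074 * 11.4 = -0.8436
  T = exp(-0.8436) = 0.4302
  Percentage = 0.4302 * 100 = 43.02%

43.02%


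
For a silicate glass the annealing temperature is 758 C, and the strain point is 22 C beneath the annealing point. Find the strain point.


Strain point = annealing point - difference:
  T_strain = 758 - 22 = 736 C

736 C


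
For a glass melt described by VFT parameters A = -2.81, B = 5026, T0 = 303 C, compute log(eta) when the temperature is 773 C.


VFT equation: log(eta) = A + B / (T - T0)
  T - T0 = 773 - 303 = 470
  B / (T - T0) = 5026 / 470 = 10.694
  log(eta) = -2.81 + 10.694 = 7.884

7.884


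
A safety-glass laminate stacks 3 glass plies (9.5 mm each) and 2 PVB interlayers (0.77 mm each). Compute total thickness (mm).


Total thickness = glass contribution + PVB contribution
  Glass: 3 * 9.5 = 28.5 mm
  PVB: 2 * 0.77 = 1.54 mm
  Total = 28.5 + 1.54 = 30.04 mm

30.04 mm


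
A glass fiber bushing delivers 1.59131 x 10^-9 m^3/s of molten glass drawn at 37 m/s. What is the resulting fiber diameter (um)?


Cross-sectional area from continuity:
  A = Q / v = 1.59131 x 10^-9 / 37 = 4.300838 x 10^-11 m^2
Diameter from circular cross-section:
  d = sqrt(4A / pi) * 10^6 (m -> um)
  d = sqrt(4 * 4.300838 x 10^-11 / pi) * 10^6 = 7.4 um

7.4 um


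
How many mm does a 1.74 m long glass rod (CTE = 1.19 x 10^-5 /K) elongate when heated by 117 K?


Thermal expansion formula: dL = alpha * L0 * dT
  dL = (1.19 x 10^-5) * 1.74 * 117 = 0.0024226 m
Convert to mm: 0.0024226 * 1000 = 2.4226 mm

2.4226 mm


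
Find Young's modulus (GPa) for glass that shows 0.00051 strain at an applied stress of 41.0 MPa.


Young's modulus: E = stress / strain
  E = 41.0 MPa / 0.00051 = 80392.16 MPa
Convert to GPa: 80392.16 / 1000 = 80.39 GPa

80.39 GPa


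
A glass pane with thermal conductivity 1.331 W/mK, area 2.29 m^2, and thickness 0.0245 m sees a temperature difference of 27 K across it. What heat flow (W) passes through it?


Fourier's law: Q = k * A * dT / t
  Q = 1.331 * 2.29 * 27 / 0.0245
  Q = 82.29573 / 0.0245 = 3359 W

3359 W


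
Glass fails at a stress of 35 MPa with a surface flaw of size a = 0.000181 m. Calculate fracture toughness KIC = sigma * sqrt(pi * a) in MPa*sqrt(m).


Fracture toughness: KIC = sigma * sqrt(pi * a)
  pi * a = pi * 0.000181 = 0.000568628
  sqrt(pi * a) = 0.023846
  KIC = 35 * 0.023846 = 0.835 MPa*sqrt(m)

0.835 MPa*sqrt(m)


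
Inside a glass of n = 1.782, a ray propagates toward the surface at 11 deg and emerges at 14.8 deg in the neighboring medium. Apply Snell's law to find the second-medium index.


Apply Snell's law: n1 * sin(theta1) = n2 * sin(theta2)
  n2 = n1 * sin(theta1) / sin(theta2)
  sin(11) = 0.190809
  sin(14.8) = 0.255446
  n2 = 1.782 * 0.190809 / 0.255446 = 1.3311

1.3311


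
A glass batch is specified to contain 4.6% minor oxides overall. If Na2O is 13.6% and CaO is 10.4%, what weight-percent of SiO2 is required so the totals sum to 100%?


Known pieces sum to 100%:
  SiO2 = 100 - (others + Na2O + CaO)
  SiO2 = 100 - (4.6 + 13.6 + 10.4) = 71.4%

71.4%


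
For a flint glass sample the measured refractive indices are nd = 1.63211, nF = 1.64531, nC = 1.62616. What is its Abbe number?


Abbe number formula: Vd = (nd - 1) / (nF - nC)
  nd - 1 = 1.63211 - 1 = 0.63211
  nF - nC = 1.64531 - 1.62616 = 0.01915
  Vd = 0.63211 / 0.01915 = 33.01

33.01


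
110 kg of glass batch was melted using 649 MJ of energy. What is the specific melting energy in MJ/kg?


Rearrange E = m * s for s:
  s = E / m
  s = 649 / 110 = 5.9 MJ/kg

5.9 MJ/kg


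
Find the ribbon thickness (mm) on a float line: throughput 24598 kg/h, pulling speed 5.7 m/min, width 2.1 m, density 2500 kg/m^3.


Ribbon cross-section from mass balance:
  Volume rate = throughput / density = 24598 / 2500 = 9.8392 m^3/h
  thickness = volume rate / (speed * 60 * width), i.e.
  thickness = throughput / (60 * speed * width * density) * 1000
  thickness = 24598 / (60 * 5.7 * 2.1 * 2500) * 1000 = 13.7 mm

13.7 mm


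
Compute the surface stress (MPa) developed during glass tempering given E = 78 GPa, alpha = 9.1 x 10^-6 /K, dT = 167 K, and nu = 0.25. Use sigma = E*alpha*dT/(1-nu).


Tempering stress: sigma = E * alpha * dT / (1 - nu)
  E (MPa) = 78 * 1000 = 78000
  Numerator = 78000 * (9.1 x 10^-6) * 167 = 118.5366
  Denominator = 1 - 0.25 = 0.75
  sigma = 118.5366 / 0.75 = 158.0 MPa

158.0 MPa


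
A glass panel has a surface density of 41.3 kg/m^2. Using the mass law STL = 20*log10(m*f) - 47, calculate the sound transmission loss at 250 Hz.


Mass law: STL = 20 * log10(m * f) - 47
  m * f = 41.3 * 250 = 10325
  log10(10325) = 4.01389
  STL = 20 * 4.01389 - 47 = 80.2778 - 47 = 33.3 dB

33.3 dB


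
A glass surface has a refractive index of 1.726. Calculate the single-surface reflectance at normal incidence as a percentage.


Fresnel reflectance at normal incidence:
  R = ((n - 1)/(n + 1))^2
  (n - 1)/(n + 1) = (1.726 - 1)/(1.726 + 1) = 0.266324
  R = 0.266324^2 = 0.0709285
  R(%) = 0.0709285 * 100 = 7.093%

7.093%


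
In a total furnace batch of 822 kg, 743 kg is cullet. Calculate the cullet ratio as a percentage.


Cullet ratio = (cullet mass / total batch mass) * 100
  Ratio = 743 / 822 * 100 = 90.39%

90.39%


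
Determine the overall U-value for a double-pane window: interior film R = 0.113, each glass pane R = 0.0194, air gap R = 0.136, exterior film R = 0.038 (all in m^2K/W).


Total thermal resistance (series):
  R_total = R_in + R_glass + R_air + R_glass + R_out
  R_total = 0.113 + 0.0194 + 0.136 + 0.0194 + 0.038 = 0.3258 m^2K/W
U-value = 1 / R_total = 1 / 0.3258 = 3.069 W/m^2K

3.069 W/m^2K


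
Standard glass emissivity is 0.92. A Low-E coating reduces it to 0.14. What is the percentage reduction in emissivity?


Percentage reduction = (1 - coated/uncoated) * 100
  Ratio = 0.14 / 0.92 = 0.1522
  Reduction = (1 - 0.1522) * 100 = 84.8%

84.8%


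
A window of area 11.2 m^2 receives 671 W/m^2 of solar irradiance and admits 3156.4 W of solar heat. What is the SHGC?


Rearrange Q = Area * SHGC * Irradiance:
  SHGC = Q / (Area * Irradiance)
  SHGC = 3156.4 / (11.2 * 671) = 0.42

0.42


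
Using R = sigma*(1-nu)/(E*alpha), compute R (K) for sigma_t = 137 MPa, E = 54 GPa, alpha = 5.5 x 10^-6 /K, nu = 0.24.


Thermal shock resistance: R = sigma * (1 - nu) / (E * alpha)
  Numerator = 137 * (1 - 0.24) = 104.12
  Denominator = 54 * 1000 * (5.5 x 10^-6) = 0.297
  R = 104.12 / 0.297 = 350.6 K

350.6 K


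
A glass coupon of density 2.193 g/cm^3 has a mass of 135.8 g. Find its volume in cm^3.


Rearrange rho = m / V:
  V = m / rho
  V = 135.8 / 2.193 = 61.924 cm^3

61.924 cm^3


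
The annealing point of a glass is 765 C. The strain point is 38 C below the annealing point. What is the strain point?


Strain point = annealing point - difference:
  T_strain = 765 - 38 = 727 C

727 C


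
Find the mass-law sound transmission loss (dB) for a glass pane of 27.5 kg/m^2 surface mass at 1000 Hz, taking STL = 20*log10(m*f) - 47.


Mass law: STL = 20 * log10(m * f) - 47
  m * f = 27.5 * 1000 = 27500
  log10(27500) = 4.43933
  STL = 20 * 4.43933 - 47 = 88.7866 - 47 = 41.8 dB

41.8 dB


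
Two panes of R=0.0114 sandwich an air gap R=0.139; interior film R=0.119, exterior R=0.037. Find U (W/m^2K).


Total thermal resistance (series):
  R_total = R_in + R_glass + R_air + R_glass + R_out
  R_total = 0.119 + 0.0114 + 0.139 + 0.0114 + 0.037 = 0.3178 m^2K/W
U-value = 1 / R_total = 1 / 0.3178 = 3.147 W/m^2K

3.147 W/m^2K


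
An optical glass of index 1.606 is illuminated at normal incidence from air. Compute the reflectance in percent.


Fresnel reflectance at normal incidence:
  R = ((n - 1)/(n + 1))^2
  (n - 1)/(n + 1) = (1.606 - 1)/(1.606 + 1) = 0.23254
  R = 0.23254^2 = 0.0540749
  R(%) = 0.0540749 * 100 = 5.407%

5.407%


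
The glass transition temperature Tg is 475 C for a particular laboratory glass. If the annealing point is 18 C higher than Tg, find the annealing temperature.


The annealing temperature is Tg plus the offset:
  T_anneal = 475 + 18 = 493 C

493 C


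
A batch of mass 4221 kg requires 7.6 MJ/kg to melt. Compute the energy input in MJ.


Total energy = mass * specific energy
  E = 4221 * 7.6 = 32079.6 MJ

32079.6 MJ


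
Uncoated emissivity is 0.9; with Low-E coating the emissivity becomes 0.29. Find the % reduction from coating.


Percentage reduction = (1 - coated/uncoated) * 100
  Ratio = 0.29 / 0.9 = 0.3222
  Reduction = (1 - 0.3222) * 100 = 67.8%

67.8%


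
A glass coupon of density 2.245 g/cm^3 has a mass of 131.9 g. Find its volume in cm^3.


Rearrange rho = m / V:
  V = m / rho
  V = 131.9 / 2.245 = 58.753 cm^3

58.753 cm^3


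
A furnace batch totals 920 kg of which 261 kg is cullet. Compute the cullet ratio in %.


Cullet ratio = (cullet mass / total batch mass) * 100
  Ratio = 261 / 920 * 100 = 28.37%

28.37%


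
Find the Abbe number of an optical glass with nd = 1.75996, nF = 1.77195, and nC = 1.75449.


Abbe number formula: Vd = (nd - 1) / (nF - nC)
  nd - 1 = 1.75996 - 1 = 0.75996
  nF - nC = 1.77195 - 1.75449 = 0.01746
  Vd = 0.75996 / 0.01746 = 43.53

43.53


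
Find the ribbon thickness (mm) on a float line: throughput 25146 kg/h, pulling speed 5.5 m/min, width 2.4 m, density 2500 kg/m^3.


Ribbon cross-section from mass balance:
  Volume rate = throughput / density = 25146 / 2500 = 10.0584 m^3/h
  thickness = volume rate / (speed * 60 * width), i.e.
  thickness = throughput / (60 * speed * width * density) * 1000
  thickness = 25146 / (60 * 5.5 * 2.4 * 2500) * 1000 = 12.7 mm

12.7 mm


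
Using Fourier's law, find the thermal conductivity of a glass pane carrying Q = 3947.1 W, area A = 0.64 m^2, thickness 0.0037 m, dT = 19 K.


Fourier's law rearranged: k = Q * t / (A * dT)
  Numerator = 3947.1 * 0.0037 = 14.60427
  Denominator = 0.64 * 19 = 12.16
  k = 14.60427 / 12.16 = 1.201 W/mK

1.201 W/mK


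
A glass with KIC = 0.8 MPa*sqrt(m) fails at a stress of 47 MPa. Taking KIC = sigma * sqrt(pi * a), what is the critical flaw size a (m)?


Rearrange KIC = sigma * sqrt(pi * a):
  sqrt(pi * a) = KIC / sigma
  sqrt(pi * a) = 0.8 / 47 = 0.017021
  a = (KIC / sigma)^2 / pi
  a = 0.017021^2 / pi = 0.0000922 m

0.0000922 m


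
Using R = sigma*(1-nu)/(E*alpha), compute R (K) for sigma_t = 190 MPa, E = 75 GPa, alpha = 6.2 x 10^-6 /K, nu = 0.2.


Thermal shock resistance: R = sigma * (1 - nu) / (E * alpha)
  Numerator = 190 * (1 - 0.2) = 152.0
  Denominator = 75 * 1000 * (6.2 x 10^-6) = 0.465
  R = 152.0 / 0.465 = 326.9 K

326.9 K


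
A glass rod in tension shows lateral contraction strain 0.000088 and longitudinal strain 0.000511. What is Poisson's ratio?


Poisson's ratio: nu = lateral strain / axial strain
  nu = 0.000088 / 0.000511 = 0.1722

0.1722


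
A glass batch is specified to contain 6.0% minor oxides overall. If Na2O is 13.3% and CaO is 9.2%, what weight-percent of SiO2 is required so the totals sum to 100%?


Known pieces sum to 100%:
  SiO2 = 100 - (others + Na2O + CaO)
  SiO2 = 100 - (6.0 + 13.3 + 9.2) = 71.5%

71.5%


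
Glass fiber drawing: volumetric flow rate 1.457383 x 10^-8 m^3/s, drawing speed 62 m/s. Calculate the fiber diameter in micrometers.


Cross-sectional area from continuity:
  A = Q / v = 1.457383 x 10^-8 / 62 = 2.350618 x 10^-10 m^2
Diameter from circular cross-section:
  d = sqrt(4A / pi) * 10^6 (m -> um)
  d = sqrt(4 * 2.350618 x 10^-10 / pi) * 10^6 = 17.3 um

17.3 um


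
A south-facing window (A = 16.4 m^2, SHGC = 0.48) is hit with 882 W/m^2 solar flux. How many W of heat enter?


Solar heat gain: Q = Area * SHGC * Irradiance
  Q = 16.4 * 0.48 * 882 = 6943.1 W

6943.1 W


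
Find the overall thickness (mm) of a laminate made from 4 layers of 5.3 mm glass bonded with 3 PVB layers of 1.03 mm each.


Total thickness = glass contribution + PVB contribution
  Glass: 4 * 5.3 = 21.2 mm
  PVB: 3 * 1.03 = 3.09 mm
  Total = 21.2 + 3.09 = 24.29 mm

24.29 mm


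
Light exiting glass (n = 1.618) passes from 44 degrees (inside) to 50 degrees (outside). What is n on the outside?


Apply Snell's law: n1 * sin(theta1) = n2 * sin(theta2)
  n2 = n1 * sin(theta1) / sin(theta2)
  sin(44) = 0.694658
  sin(50) = 0.766044
  n2 = 1.618 * 0.694658 / 0.766044 = 1.4672

1.4672


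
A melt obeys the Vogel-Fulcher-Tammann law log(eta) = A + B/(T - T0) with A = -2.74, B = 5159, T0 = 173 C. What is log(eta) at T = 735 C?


VFT equation: log(eta) = A + B / (T - T0)
  T - T0 = 735 - 173 = 562
  B / (T - T0) = 5159 / 562 = 9.18
  log(eta) = -2.74 + 9.18 = 6.44

6.44


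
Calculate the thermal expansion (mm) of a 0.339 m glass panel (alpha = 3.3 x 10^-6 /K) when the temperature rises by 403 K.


Thermal expansion formula: dL = alpha * L0 * dT
  dL = (3.3 x 10^-6) * 0.339 * 403 = 0.00045084 m
Convert to mm: 0.00045084 * 1000 = 0.4508 mm

0.4508 mm


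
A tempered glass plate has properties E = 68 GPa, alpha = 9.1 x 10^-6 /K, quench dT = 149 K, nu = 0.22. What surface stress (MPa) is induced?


Tempering stress: sigma = E * alpha * dT / (1 - nu)
  E (MPa) = 68 * 1000 = 68000
  Numerator = 68000 * (9.1 x 10^-6) * 149 = 92.2012
  Denominator = 1 - 0.22 = 0.78
  sigma = 92.2012 / 0.78 = 118.2 MPa

118.2 MPa


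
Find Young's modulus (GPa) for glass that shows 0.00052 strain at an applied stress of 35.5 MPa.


Young's modulus: E = stress / strain
  E = 35.5 MPa / 0.00052 = 68269.23 MPa
Convert to GPa: 68269.23 / 1000 = 68.27 GPa

68.27 GPa


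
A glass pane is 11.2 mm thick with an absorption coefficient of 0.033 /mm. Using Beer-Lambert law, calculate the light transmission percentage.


Beer-Lambert law: T = exp(-alpha * thickness)
  exponent = -0.033 * 11.2 = -0.3696
  T = exp(-0.3696) = 0.691
  Percentage = 0.691 * 100 = 69.1%

69.1%


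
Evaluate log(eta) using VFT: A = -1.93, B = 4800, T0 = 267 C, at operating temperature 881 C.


VFT equation: log(eta) = A + B / (T - T0)
  T - T0 = 881 - 267 = 614
  B / (T - T0) = 4800 / 614 = 7.818
  log(eta) = -1.93 + 7.818 = 5.888

5.888


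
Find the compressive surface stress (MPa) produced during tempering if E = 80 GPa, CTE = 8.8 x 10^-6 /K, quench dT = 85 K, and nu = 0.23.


Tempering stress: sigma = E * alpha * dT / (1 - nu)
  E (MPa) = 80 * 1000 = 80000
  Numerator = 80000 * (8.8 x 10^-6) * 85 = 59.84
  Denominator = 1 - 0.23 = 0.77
  sigma = 59.84 / 0.77 = 77.7 MPa

77.7 MPa


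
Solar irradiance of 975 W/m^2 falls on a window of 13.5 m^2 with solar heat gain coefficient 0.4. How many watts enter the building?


Solar heat gain: Q = Area * SHGC * Irradiance
  Q = 13.5 * 0.4 * 975 = 5265 W

5265 W


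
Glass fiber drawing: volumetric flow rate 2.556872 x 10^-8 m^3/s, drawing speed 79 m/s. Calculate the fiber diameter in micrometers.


Cross-sectional area from continuity:
  A = Q / v = 2.556872 x 10^-8 / 79 = 3.236547 x 10^-10 m^2
Diameter from circular cross-section:
  d = sqrt(4A / pi) * 10^6 (m -> um)
  d = sqrt(4 * 3.236547 x 10^-10 / pi) * 10^6 = 20.3 um

20.3 um


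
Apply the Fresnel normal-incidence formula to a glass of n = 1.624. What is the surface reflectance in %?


Fresnel reflectance at normal incidence:
  R = ((n - 1)/(n + 1))^2
  (n - 1)/(n + 1) = (1.624 - 1)/(1.624 + 1) = 0.237805
  R = 0.237805^2 = 0.0565512
  R(%) = 0.0565512 * 100 = 5.655%

5.655%


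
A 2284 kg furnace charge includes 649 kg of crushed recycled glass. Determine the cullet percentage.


Cullet ratio = (cullet mass / total batch mass) * 100
  Ratio = 649 / 2284 * 100 = 28.42%

28.42%


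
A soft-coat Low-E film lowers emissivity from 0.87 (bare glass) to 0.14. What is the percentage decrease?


Percentage reduction = (1 - coated/uncoated) * 100
  Ratio = 0.14 / 0.87 = 0.1609
  Reduction = (1 - 0.1609) * 100 = 83.9%

83.9%


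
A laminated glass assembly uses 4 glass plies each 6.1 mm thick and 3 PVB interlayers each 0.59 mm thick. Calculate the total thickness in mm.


Total thickness = glass contribution + PVB contribution
  Glass: 4 * 6.1 = 24.4 mm
  PVB: 3 * 0.59 = 1.77 mm
  Total = 24.4 + 1.77 = 26.17 mm

26.17 mm


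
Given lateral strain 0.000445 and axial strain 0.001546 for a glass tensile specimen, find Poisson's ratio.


Poisson's ratio: nu = lateral strain / axial strain
  nu = 0.000445 / 0.001546 = 0.2878

0.2878


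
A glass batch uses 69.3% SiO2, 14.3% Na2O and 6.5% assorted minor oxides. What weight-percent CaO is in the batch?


Pieces sum to 100%:
  CaO = 100 - (SiO2 + Na2O + others)
  CaO = 100 - (69.3 + 14.3 + 6.5) = 9.9%

9.9%


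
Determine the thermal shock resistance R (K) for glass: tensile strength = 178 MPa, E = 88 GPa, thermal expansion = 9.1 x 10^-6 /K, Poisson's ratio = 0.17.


Thermal shock resistance: R = sigma * (1 - nu) / (E * alpha)
  Numerator = 178 * (1 - 0.17) = 147.74
  Denominator = 88 * 1000 * (9.1 x 10^-6) = 0.8008
  R = 147.74 / 0.8008 = 184.5 K

184.5 K


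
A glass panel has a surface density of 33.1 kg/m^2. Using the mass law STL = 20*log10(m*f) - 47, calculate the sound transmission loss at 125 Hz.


Mass law: STL = 20 * log10(m * f) - 47
  m * f = 33.1 * 125 = 4137.5
  log10(4137.5) = 3.61674
  STL = 20 * 3.61674 - 47 = 72.3348 - 47 = 25.3 dB

25.3 dB


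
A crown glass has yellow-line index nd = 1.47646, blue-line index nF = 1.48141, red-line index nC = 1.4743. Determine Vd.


Abbe number formula: Vd = (nd - 1) / (nF - nC)
  nd - 1 = 1.47646 - 1 = 0.47646
  nF - nC = 1.48141 - 1.4743 = 0.00711
  Vd = 0.47646 / 0.00711 = 67.01

67.01


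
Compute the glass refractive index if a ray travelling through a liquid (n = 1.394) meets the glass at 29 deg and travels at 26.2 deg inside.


Apply Snell's law: n1 * sin(theta1) = n2 * sin(theta2)
  n2 = n1 * sin(theta1) / sin(theta2)
  sin(29) = 0.48481
  sin(26.2) = 0.441506
  n2 = 1.394 * 0.48481 / 0.441506 = 1.5307

1.5307


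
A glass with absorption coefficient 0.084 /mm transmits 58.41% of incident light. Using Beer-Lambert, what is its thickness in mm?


Rearrange T = exp(-alpha * thickness):
  thickness = -ln(T) / alpha
  T = 58.41/100 = 0.5841
  ln(T) = -0.53768
  -ln(T) = 0.53768
  thickness = 0.53768 / 0.084 = 6.4 mm

6.4 mm


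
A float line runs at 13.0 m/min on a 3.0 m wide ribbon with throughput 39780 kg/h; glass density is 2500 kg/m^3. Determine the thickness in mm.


Ribbon cross-section from mass balance:
  Volume rate = throughput / density = 39780 / 2500 = 15.912 m^3/h
  thickness = volume rate / (speed * 60 * width), i.e.
  thickness = throughput / (60 * speed * width * density) * 1000
  thickness = 39780 / (60 * 13.0 * 3.0 * 2500) * 1000 = 6.8 mm

6.8 mm


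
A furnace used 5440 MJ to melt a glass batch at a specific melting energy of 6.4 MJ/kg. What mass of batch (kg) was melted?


Rearrange E = m * s for m:
  m = E / s
  m = 5440 / 6.4 = 850.0 kg

850.0 kg


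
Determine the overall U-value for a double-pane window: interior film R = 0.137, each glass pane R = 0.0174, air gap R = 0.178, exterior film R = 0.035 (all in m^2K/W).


Total thermal resistance (series):
  R_total = R_in + R_glass + R_air + R_glass + R_out
  R_total = 0.137 + 0.0174 + 0.178 + 0.0174 + 0.035 = 0.3848 m^2K/W
U-value = 1 / R_total = 1 / 0.3848 = 2.599 W/m^2K

2.599 W/m^2K


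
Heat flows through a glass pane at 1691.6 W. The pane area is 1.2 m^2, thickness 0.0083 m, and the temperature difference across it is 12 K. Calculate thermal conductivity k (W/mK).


Fourier's law rearranged: k = Q * t / (A * dT)
  Numerator = 1691.6 * 0.0083 = 14.04028
  Denominator = 1.2 * 12 = 14.4
  k = 14.04028 / 14.4 = 0.975 W/mK

0.975 W/mK


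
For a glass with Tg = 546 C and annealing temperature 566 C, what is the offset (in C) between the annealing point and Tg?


Offset = T_anneal - Tg:
  offset = 566 - 546 = 20 C

20 C


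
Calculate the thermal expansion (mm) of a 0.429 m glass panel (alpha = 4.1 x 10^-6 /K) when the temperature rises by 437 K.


Thermal expansion formula: dL = alpha * L0 * dT
  dL = (4.1 x 10^-6) * 0.429 * 437 = 0.00076864 m
Convert to mm: 0.00076864 * 1000 = 0.7686 mm

0.7686 mm


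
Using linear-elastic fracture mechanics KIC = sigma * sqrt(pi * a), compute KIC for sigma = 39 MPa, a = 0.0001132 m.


Fracture toughness: KIC = sigma * sqrt(pi * a)
  pi * a = pi * 0.0001132 = 0.000355628
  sqrt(pi * a) = 0.018858
  KIC = 39 * 0.018858 = 0.735 MPa*sqrt(m)

0.735 MPa*sqrt(m)


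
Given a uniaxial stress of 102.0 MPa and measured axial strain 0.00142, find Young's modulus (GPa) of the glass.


Young's modulus: E = stress / strain
  E = 102.0 MPa / 0.00142 = 71830.99 MPa
Convert to GPa: 71830.99 / 1000 = 71.83 GPa

71.83 GPa


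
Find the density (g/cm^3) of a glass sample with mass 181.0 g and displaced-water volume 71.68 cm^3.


Use the definition of density:
  rho = mass / volume
  rho = 181.0 / 71.68 = 2.525 g/cm^3

2.525 g/cm^3


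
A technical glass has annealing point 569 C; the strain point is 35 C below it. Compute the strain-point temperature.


Strain point = annealing point - difference:
  T_strain = 569 - 35 = 534 C

534 C


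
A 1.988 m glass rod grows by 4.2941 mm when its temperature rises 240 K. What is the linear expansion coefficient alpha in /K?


Rearrange dL = alpha * L0 * dT for alpha:
  alpha = dL / (L0 * dT)
  alpha = (4.2941 / 1000) / (1.988 * 240) = 0.000009 /K = 9 x 10^-6 /K

9 x 10^-6 /K


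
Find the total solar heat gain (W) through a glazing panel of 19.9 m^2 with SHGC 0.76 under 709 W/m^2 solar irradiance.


Solar heat gain: Q = Area * SHGC * Irradiance
  Q = 19.9 * 0.76 * 709 = 10722.9 W

10722.9 W


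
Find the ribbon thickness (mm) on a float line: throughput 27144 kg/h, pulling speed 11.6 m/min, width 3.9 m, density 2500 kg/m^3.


Ribbon cross-section from mass balance:
  Volume rate = throughput / density = 27144 / 2500 = 10.8576 m^3/h
  thickness = volume rate / (speed * 60 * width), i.e.
  thickness = throughput / (60 * speed * width * density) * 1000
  thickness = 27144 / (60 * 11.6 * 3.9 * 2500) * 1000 = 4.0 mm

4.0 mm


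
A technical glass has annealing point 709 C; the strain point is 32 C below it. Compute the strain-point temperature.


Strain point = annealing point - difference:
  T_strain = 709 - 32 = 677 C

677 C


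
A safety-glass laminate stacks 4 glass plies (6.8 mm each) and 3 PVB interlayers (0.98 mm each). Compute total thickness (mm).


Total thickness = glass contribution + PVB contribution
  Glass: 4 * 6.8 = 27.2 mm
  PVB: 3 * 0.98 = 2.94 mm
  Total = 27.2 + 2.94 = 30.14 mm

30.14 mm


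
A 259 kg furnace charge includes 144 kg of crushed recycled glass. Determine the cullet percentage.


Cullet ratio = (cullet mass / total batch mass) * 100
  Ratio = 144 / 259 * 100 = 55.6%

55.6%


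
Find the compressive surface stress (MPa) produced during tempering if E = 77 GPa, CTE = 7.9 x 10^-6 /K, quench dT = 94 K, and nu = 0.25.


Tempering stress: sigma = E * alpha * dT / (1 - nu)
  E (MPa) = 77 * 1000 = 77000
  Numerator = 77000 * (7.9 x 10^-6) * 94 = 57.1802
  Denominator = 1 - 0.25 = 0.75
  sigma = 57.1802 / 0.75 = 76.2 MPa

76.2 MPa


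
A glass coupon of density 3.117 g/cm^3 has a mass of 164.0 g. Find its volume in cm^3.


Rearrange rho = m / V:
  V = m / rho
  V = 164.0 / 3.117 = 52.615 cm^3

52.615 cm^3


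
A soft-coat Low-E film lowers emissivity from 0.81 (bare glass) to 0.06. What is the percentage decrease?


Percentage reduction = (1 - coated/uncoated) * 100
  Ratio = 0.06 / 0.81 = 0.0741
  Reduction = (1 - 0.0741) * 100 = 92.6%

92.6%


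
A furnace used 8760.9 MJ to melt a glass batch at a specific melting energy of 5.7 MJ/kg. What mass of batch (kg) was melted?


Rearrange E = m * s for m:
  m = E / s
  m = 8760.9 / 5.7 = 1537.0 kg

1537.0 kg


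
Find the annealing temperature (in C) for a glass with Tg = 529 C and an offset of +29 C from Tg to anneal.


The annealing temperature is Tg plus the offset:
  T_anneal = 529 + 29 = 558 C

558 C


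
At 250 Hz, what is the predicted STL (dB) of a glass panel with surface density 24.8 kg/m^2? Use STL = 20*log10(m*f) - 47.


Mass law: STL = 20 * log10(m * f) - 47
  m * f = 24.8 * 250 = 6200
  log10(6200) = 3.79239
  STL = 20 * 3.79239 - 47 = 75.8478 - 47 = 28.8 dB

28.8 dB


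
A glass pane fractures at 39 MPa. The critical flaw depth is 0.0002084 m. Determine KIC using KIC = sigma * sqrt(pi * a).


Fracture toughness: KIC = sigma * sqrt(pi * a)
  pi * a = pi * 0.0002084 = 0.000654708
  sqrt(pi * a) = 0.025587
  KIC = 39 * 0.025587 = 0.998 MPa*sqrt(m)

0.998 MPa*sqrt(m)


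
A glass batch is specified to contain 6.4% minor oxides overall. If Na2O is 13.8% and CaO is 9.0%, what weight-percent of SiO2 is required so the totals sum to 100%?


Known pieces sum to 100%:
  SiO2 = 100 - (others + Na2O + CaO)
  SiO2 = 100 - (6.4 + 13.8 + 9.0) = 70.8%

70.8%


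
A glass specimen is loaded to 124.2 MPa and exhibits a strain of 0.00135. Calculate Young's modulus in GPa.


Young's modulus: E = stress / strain
  E = 124.2 MPa / 0.00135 = 92000 MPa
Convert to GPa: 92000 / 1000 = 92.0 GPa

92.0 GPa


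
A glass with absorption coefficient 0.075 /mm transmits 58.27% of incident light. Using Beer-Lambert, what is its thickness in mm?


Rearrange T = exp(-alpha * thickness):
  thickness = -ln(T) / alpha
  T = 58.27/100 = 0.5827
  ln(T) = -0.54008
  -ln(T) = 0.54008
  thickness = 0.54008 / 0.075 = 7.2 mm

7.2 mm


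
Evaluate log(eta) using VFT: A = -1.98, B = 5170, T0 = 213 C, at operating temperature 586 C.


VFT equation: log(eta) = A + B / (T - T0)
  T - T0 = 586 - 213 = 373
  B / (T - T0) = 5170 / 373 = 13.861
  log(eta) = -1.98 + 13.861 = 11.881

11.881


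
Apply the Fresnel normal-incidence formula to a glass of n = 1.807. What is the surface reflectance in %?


Fresnel reflectance at normal incidence:
  R = ((n - 1)/(n + 1))^2
  (n - 1)/(n + 1) = (1.807 - 1)/(1.807 + 1) = 0.287496
  R = 0.287496^2 = 0.082654
  R(%) = 0.082654 * 100 = 8.265%

8.265%


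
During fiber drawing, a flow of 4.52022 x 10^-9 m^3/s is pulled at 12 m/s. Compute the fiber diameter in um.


Cross-sectional area from continuity:
  A = Q / v = 4.52022 x 10^-9 / 12 = 3.76685 x 10^-10 m^2
Diameter from circular cross-section:
  d = sqrt(4A / pi) * 10^6 (m -> um)
  d = sqrt(4 * 3.76685 x 10^-10 / pi) * 10^6 = 21.9 um

21.9 um


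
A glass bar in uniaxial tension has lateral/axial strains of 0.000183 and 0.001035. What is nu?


Poisson's ratio: nu = lateral strain / axial strain
  nu = 0.000183 / 0.001035 = 0.1768

0.1768


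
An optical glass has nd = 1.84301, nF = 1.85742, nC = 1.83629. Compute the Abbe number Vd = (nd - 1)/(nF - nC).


Abbe number formula: Vd = (nd - 1) / (nF - nC)
  nd - 1 = 1.84301 - 1 = 0.84301
  nF - nC = 1.85742 - 1.83629 = 0.02113
  Vd = 0.84301 / 0.02113 = 39.9

39.9


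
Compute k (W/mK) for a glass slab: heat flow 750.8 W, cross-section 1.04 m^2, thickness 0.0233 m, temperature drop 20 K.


Fourier's law rearranged: k = Q * t / (A * dT)
  Numerator = 750.8 * 0.0233 = 17.49364
  Denominator = 1.04 * 20 = 20.8
  k = 17.49364 / 20.8 = 0.841 W/mK

0.841 W/mK


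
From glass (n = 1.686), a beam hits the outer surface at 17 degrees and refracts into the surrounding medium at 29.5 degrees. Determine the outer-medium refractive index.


Apply Snell's law: n1 * sin(theta1) = n2 * sin(theta2)
  n2 = n1 * sin(theta1) / sin(theta2)
  sin(17) = 0.292372
  sin(29.5) = 0.492424
  n2 = 1.686 * 0.292372 / 0.492424 = 1.001

1.001


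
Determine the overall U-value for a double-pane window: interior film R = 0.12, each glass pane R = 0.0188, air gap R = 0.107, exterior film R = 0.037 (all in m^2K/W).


Total thermal resistance (series):
  R_total = R_in + R_glass + R_air + R_glass + R_out
  R_total = 0.12 + 0.0188 + 0.107 + 0.0188 + 0.037 = 0.3016 m^2K/W
U-value = 1 / R_total = 1 / 0.3016 = 3.316 W/m^2K

3.316 W/m^2K


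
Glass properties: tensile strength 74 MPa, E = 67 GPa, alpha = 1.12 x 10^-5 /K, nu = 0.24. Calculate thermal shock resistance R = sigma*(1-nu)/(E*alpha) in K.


Thermal shock resistance: R = sigma * (1 - nu) / (E * alpha)
  Numerator = 74 * (1 - 0.24) = 56.24
  Denominator = 67 * 1000 * (1.12 x 10^-5) = 0.7504
  R = 56.24 / 0.7504 = 74.9 K

74.9 K


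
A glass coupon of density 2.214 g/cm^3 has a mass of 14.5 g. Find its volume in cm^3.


Rearrange rho = m / V:
  V = m / rho
  V = 14.5 / 2.214 = 6.549 cm^3

6.549 cm^3


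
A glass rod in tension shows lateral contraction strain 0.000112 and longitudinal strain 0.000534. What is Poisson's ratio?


Poisson's ratio: nu = lateral strain / axial strain
  nu = 0.000112 / 0.000534 = 0.2097

0.2097


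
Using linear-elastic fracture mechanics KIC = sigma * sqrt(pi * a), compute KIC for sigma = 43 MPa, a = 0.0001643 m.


Fracture toughness: KIC = sigma * sqrt(pi * a)
  pi * a = pi * 0.0001643 = 0.000516164
  sqrt(pi * a) = 0.022719
  KIC = 43 * 0.022719 = 0.977 MPa*sqrt(m)

0.977 MPa*sqrt(m)


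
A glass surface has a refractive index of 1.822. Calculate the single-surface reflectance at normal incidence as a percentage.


Fresnel reflectance at normal incidence:
  R = ((n - 1)/(n + 1))^2
  (n - 1)/(n + 1) = (1.822 - 1)/(1.822 + 1) = 0.291283
  R = 0.291283^2 = 0.0848458
  R(%) = 0.0848458 * 100 = 8.485%

8.485%


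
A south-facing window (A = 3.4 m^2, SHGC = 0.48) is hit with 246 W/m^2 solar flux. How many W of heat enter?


Solar heat gain: Q = Area * SHGC * Irradiance
  Q = 3.4 * 0.48 * 246 = 401.5 W

401.5 W


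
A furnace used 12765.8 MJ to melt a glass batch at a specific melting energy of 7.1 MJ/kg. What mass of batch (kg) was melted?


Rearrange E = m * s for m:
  m = E / s
  m = 12765.8 / 7.1 = 1798.0 kg

1798.0 kg


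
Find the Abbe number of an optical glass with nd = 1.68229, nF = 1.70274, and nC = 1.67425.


Abbe number formula: Vd = (nd - 1) / (nF - nC)
  nd - 1 = 1.68229 - 1 = 0.68229
  nF - nC = 1.70274 - 1.67425 = 0.02849
  Vd = 0.68229 / 0.02849 = 23.95

23.95


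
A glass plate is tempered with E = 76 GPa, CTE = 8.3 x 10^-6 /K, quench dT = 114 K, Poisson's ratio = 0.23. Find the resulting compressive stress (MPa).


Tempering stress: sigma = E * alpha * dT / (1 - nu)
  E (MPa) = 76 * 1000 = 76000
  Numerator = 76000 * (8.3 x 10^-6) * 114 = 71.9112
  Denominator = 1 - 0.23 = 0.77
  sigma = 71.9112 / 0.77 = 93.4 MPa

93.4 MPa


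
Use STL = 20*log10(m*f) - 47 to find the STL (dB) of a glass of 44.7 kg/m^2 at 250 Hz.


Mass law: STL = 20 * log10(m * f) - 47
  m * f = 44.7 * 250 = 11175
  log10(11175) = 4.04825
  STL = 20 * 4.04825 - 47 = 80.965 - 47 = 34.0 dB

34.0 dB


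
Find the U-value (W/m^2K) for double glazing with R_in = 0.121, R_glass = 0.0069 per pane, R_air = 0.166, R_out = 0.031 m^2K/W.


Total thermal resistance (series):
  R_total = R_in + R_glass + R_air + R_glass + R_out
  R_total = 0.121 + 0.0069 + 0.166 + 0.0069 + 0.031 = 0.3318 m^2K/W
U-value = 1 / R_total = 1 / 0.3318 = 3.014 W/m^2K

3.014 W/m^2K


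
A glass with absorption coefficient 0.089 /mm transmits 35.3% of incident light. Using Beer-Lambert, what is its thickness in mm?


Rearrange T = exp(-alpha * thickness):
  thickness = -ln(T) / alpha
  T = 35.3/100 = 0.353
  ln(T) = -1.04129
  -ln(T) = 1.04129
  thickness = 1.04129 / 0.089 = 11.7 mm

11.7 mm


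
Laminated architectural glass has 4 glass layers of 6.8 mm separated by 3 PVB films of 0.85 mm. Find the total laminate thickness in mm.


Total thickness = glass contribution + PVB contribution
  Glass: 4 * 6.8 = 27.2 mm
  PVB: 3 * 0.85 = 2.55 mm
  Total = 27.2 + 2.55 = 29.75 mm

29.75 mm


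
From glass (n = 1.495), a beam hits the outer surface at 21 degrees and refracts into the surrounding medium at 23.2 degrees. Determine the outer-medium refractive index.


Apply Snell's law: n1 * sin(theta1) = n2 * sin(theta2)
  n2 = n1 * sin(theta1) / sin(theta2)
  sin(21) = 0.358368
  sin(23.2) = 0.393942
  n2 = 1.495 * 0.358368 / 0.393942 = 1.36

1.36


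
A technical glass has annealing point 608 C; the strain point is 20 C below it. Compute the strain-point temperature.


Strain point = annealing point - difference:
  T_strain = 608 - 20 = 588 C

588 C


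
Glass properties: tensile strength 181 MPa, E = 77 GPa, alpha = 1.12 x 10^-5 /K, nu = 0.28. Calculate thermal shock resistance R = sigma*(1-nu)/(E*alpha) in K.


Thermal shock resistance: R = sigma * (1 - nu) / (E * alpha)
  Numerator = 181 * (1 - 0.28) = 130.32
  Denominator = 77 * 1000 * (1.12 x 10^-5) = 0.8624
  R = 130.32 / 0.8624 = 151.1 K

151.1 K


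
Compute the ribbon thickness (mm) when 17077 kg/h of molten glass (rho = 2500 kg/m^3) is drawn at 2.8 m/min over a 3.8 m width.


Ribbon cross-section from mass balance:
  Volume rate = throughput / density = 17077 / 2500 = 6.8308 m^3/h
  thickness = volume rate / (speed * 60 * width), i.e.
  thickness = throughput / (60 * speed * width * density) * 1000
  thickness = 17077 / (60 * 2.8 * 3.8 * 2500) * 1000 = 10.7 mm

10.7 mm


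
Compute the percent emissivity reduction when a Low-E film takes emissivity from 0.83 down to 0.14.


Percentage reduction = (1 - coated/uncoated) * 100
  Ratio = 0.14 / 0.83 = 0.1687
  Reduction = (1 - 0.1687) * 100 = 83.1%

83.1%


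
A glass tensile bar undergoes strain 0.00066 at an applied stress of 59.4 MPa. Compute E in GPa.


Young's modulus: E = stress / strain
  E = 59.4 MPa / 0.00066 = 90000 MPa
Convert to GPa: 90000 / 1000 = 90.0 GPa

90.0 GPa


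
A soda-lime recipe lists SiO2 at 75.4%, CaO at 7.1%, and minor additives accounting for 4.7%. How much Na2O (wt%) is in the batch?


Pieces sum to 100%:
  Na2O = 100 - (SiO2 + CaO + others)
  Na2O = 100 - (75.4 + 7.1 + 4.7) = 12.8%

12.8%


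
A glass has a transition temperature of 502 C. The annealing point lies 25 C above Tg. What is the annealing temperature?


The annealing temperature is Tg plus the offset:
  T_anneal = 502 + 25 = 527 C

527 C


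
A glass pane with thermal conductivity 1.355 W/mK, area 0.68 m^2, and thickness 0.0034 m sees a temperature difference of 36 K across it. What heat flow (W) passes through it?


Fourier's law: Q = k * A * dT / t
  Q = 1.355 * 0.68 * 36 / 0.0034
  Q = 33.1704 / 0.0034 = 9756 W

9756 W


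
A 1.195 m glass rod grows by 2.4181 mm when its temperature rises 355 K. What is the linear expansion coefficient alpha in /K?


Rearrange dL = alpha * L0 * dT for alpha:
  alpha = dL / (L0 * dT)
  alpha = (2.4181 / 1000) / (1.195 * 355) = 0.0000057 /K = 5.7 x 10^-6 /K

5.7 x 10^-6 /K


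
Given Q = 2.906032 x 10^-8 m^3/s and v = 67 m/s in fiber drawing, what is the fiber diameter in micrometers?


Cross-sectional area from continuity:
  A = Q / v = 2.906032 x 10^-8 / 67 = 4.337361 x 10^-10 m^2
Diameter from circular cross-section:
  d = sqrt(4A / pi) * 10^6 (m -> um)
  d = sqrt(4 * 4.337361 x 10^-10 / pi) * 10^6 = 23.5 um

23.5 um


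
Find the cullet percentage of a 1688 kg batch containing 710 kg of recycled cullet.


Cullet ratio = (cullet mass / total batch mass) * 100
  Ratio = 710 / 1688 * 100 = 42.06%

42.06%


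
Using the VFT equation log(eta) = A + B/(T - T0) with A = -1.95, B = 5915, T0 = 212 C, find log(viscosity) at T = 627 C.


VFT equation: log(eta) = A + B / (T - T0)
  T - T0 = 627 - 212 = 415
  B / (T - T0) = 5915 / 415 = 14.253
  log(eta) = -1.95 + 14.253 = 12.303

12.303


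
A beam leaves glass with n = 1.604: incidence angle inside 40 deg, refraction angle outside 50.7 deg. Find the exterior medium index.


Apply Snell's law: n1 * sin(theta1) = n2 * sin(theta2)
  n2 = n1 * sin(theta1) / sin(theta2)
  sin(40) = 0.642788
  sin(50.7) = 0.77384
  n2 = 1.604 * 0.642788 / 0.77384 = 1.3324

1.3324


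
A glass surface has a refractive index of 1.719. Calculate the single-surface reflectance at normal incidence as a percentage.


Fresnel reflectance at normal incidence:
  R = ((n - 1)/(n + 1))^2
  (n - 1)/(n + 1) = (1.719 - 1)/(1.719 + 1) = 0.264435
  R = 0.264435^2 = 0.0699259
  R(%) = 0.0699259 * 100 = 6.993%

6.993%


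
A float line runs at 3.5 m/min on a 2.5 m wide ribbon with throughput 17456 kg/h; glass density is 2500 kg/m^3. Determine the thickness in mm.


Ribbon cross-section from mass balance:
  Volume rate = throughput / density = 17456 / 2500 = 6.9824 m^3/h
  thickness = volume rate / (speed * 60 * width), i.e.
  thickness = throughput / (60 * speed * width * density) * 1000
  thickness = 17456 / (60 * 3.5 * 2.5 * 2500) * 1000 = 13.3 mm

13.3 mm
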